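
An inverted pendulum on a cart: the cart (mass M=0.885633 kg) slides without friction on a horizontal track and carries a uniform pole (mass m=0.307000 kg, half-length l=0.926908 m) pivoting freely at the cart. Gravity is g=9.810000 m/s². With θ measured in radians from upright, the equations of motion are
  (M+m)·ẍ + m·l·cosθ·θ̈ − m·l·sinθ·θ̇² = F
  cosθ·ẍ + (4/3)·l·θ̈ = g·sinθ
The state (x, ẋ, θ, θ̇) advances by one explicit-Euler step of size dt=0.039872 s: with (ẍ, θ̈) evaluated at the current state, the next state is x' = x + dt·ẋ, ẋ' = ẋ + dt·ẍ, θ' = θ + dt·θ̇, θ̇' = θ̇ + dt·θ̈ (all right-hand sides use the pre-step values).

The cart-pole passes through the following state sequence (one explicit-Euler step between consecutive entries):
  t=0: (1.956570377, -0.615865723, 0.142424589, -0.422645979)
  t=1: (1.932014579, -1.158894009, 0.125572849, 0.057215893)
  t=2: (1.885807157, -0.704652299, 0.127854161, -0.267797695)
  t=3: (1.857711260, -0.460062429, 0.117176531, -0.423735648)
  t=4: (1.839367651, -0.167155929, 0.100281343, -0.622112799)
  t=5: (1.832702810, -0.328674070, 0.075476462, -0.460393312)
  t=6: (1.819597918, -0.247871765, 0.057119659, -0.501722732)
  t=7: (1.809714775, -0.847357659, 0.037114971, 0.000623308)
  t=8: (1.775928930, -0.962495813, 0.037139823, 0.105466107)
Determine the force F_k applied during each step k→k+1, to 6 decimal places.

F_0 = -12.859999 N
F_1 = 11.285642 N
F_2 = 6.209635 N
F_3 = 7.349231 N
F_4 = -3.693912 N
F_5 = 2.118251 N
F_6 = -14.356312 N
F_7 = -2.696227 N

step 0→1:
  ẍ = (ẋ'−ẋ)/dt = (-1.158894009−-0.615865723)/0.039872 = -13.619289
  θ̈ = (θ̇'−θ̇)/dt = (0.057215893−-0.422645979)/0.039872 = 12.035059
  sinθ=0.141944, cosθ=0.989875
  F = (M+m)·ẍ + m·l·cosθ·θ̈ − m·l·sinθ·θ̇² = -16.242813 + 3.390029 − 0.007215 = -12.859999
step 1→2:
  ẍ = (ẋ'−ẋ)/dt = (-0.704652299−-1.158894009)/0.039872 = 11.392499
  θ̈ = (θ̇'−θ̇)/dt = (-0.267797695−0.057215893)/0.039872 = -8.151424
  sinθ=0.125243, cosθ=0.992126
  F = (M+m)·ẍ + m·l·cosθ·θ̈ − m·l·sinθ·θ̇² = 13.587070 + -2.301311 − 0.000117 = 11.285642
step 2→3:
  ẍ = (ẋ'−ẋ)/dt = (-0.460062429−-0.704652299)/0.039872 = 6.134377
  θ̈ = (θ̇'−θ̇)/dt = (-0.423735648−-0.267797695)/0.039872 = -3.910964
  sinθ=0.127506, cosθ=0.991838
  F = (M+m)·ẍ + m·l·cosθ·θ̈ − m·l·sinθ·θ̇² = 7.316060 + -1.103823 − 0.002602 = 6.209635
step 3→4:
  ẍ = (ẋ'−ẋ)/dt = (-0.167155929−-0.460062429)/0.039872 = 7.346170
  θ̈ = (θ̇'−θ̇)/dt = (-0.622112799−-0.423735648)/0.039872 = -4.975350
  sinθ=0.116909, cosθ=0.993143
  F = (M+m)·ẍ + m·l·cosθ·θ̈ − m·l·sinθ·θ̇² = 8.761285 + -1.406081 − 0.005973 = 7.349231
step 4→5:
  ẍ = (ẋ'−ẋ)/dt = (-0.328674070−-0.167155929)/0.039872 = -4.050916
  θ̈ = (θ̇'−θ̇)/dt = (-0.460393312−-0.622112799)/0.039872 = 4.055966
  sinθ=0.100113, cosθ=0.994976
  F = (M+m)·ẍ + m·l·cosθ·θ̈ − m·l·sinθ·θ̇² = -4.831257 + 1.148370 − 0.011026 = -3.693912
step 5→6:
  ẍ = (ẋ'−ẋ)/dt = (-0.247871765−-0.328674070)/0.039872 = 2.026543
  θ̈ = (θ̇'−θ̇)/dt = (-0.501722732−-0.460393312)/0.039872 = -1.036552
  sinθ=0.075405, cosθ=0.997153
  F = (M+m)·ẍ + m·l·cosθ·θ̈ − m·l·sinθ·θ̇² = 2.416922 + -0.294122 − 0.004548 = 2.118251
step 6→7:
  ẍ = (ẋ'−ẋ)/dt = (-0.847357659−-0.247871765)/0.039872 = -15.035260
  θ̈ = (θ̇'−θ̇)/dt = (0.000623308−-0.501722732)/0.039872 = 12.598968
  sinθ=0.057089, cosθ=0.998369
  F = (M+m)·ẍ + m·l·cosθ·θ̈ − m·l·sinθ·θ̇² = -17.931547 + 3.579325 − 0.004089 = -14.356312
step 7→8:
  ẍ = (ẋ'−ẋ)/dt = (-0.962495813−-0.847357659)/0.039872 = -2.887694
  θ̈ = (θ̇'−θ̇)/dt = (0.105466107−0.000623308)/0.039872 = 2.629484
  sinθ=0.037106, cosθ=0.999311
  F = (M+m)·ẍ + m·l·cosθ·θ̈ − m·l·sinθ·θ̇² = -3.443960 + 0.747733 − 0.000000 = -2.696227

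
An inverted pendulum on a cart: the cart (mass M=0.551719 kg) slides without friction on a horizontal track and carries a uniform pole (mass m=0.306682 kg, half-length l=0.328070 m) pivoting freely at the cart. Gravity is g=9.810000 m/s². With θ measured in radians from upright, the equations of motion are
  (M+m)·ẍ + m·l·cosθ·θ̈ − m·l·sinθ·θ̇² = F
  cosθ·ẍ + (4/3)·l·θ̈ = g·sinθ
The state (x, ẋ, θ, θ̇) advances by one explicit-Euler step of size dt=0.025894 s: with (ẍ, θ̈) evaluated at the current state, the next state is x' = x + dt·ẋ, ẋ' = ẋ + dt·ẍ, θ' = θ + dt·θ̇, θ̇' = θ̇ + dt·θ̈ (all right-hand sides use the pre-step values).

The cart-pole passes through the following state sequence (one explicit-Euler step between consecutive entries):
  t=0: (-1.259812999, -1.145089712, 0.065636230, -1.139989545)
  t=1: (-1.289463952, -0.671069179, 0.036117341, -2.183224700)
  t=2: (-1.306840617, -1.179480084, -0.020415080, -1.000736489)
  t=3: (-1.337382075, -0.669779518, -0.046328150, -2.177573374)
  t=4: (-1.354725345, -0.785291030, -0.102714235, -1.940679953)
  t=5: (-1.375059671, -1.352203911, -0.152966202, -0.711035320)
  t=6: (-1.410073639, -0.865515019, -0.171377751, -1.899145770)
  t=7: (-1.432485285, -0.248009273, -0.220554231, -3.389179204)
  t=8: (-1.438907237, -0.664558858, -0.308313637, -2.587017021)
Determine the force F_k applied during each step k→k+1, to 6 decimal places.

F_0 = 11.660634 N
F_1 = -12.279777 N
F_2 = 12.327185 N
F_3 = -2.887698 N
F_4 = -14.001936 N
F_5 = 11.579176 N
F_6 = 14.827730 N
F_7 = -10.514664 N

step 0→1:
  ẍ = (ẋ'−ẋ)/dt = (-0.671069179−-1.145089712)/0.025894 = 18.306192
  θ̈ = (θ̇'−θ̇)/dt = (-2.183224700−-1.139989545)/0.025894 = -40.288683
  sinθ=0.065589, cosθ=0.997847
  F = (M+m)·ẍ + m·l·cosθ·θ̈ − m·l·sinθ·θ̇² = 15.714053 + -4.044843 − 0.008576 = 11.660634
step 1→2:
  ẍ = (ẋ'−ẋ)/dt = (-1.179480084−-0.671069179)/0.025894 = -19.634313
  θ̈ = (θ̇'−θ̇)/dt = (-1.000736489−-2.183224700)/0.025894 = 45.666495
  sinθ=0.036109, cosθ=0.999348
  F = (M+m)·ẍ + m·l·cosθ·θ̈ − m·l·sinθ·θ̇² = -16.854114 + 4.591654 − 0.017317 = -12.279777
step 2→3:
  ẍ = (ẋ'−ẋ)/dt = (-0.669779518−-1.179480084)/0.025894 = 19.684119
  θ̈ = (θ̇'−θ̇)/dt = (-2.177573374−-1.000736489)/0.025894 = -45.448246
  sinθ=-0.020414, cosθ=0.999792
  F = (M+m)·ẍ + m·l·cosθ·θ̈ − m·l·sinθ·θ̇² = 16.896867 + -4.571739 − -0.002057 = 12.327185
step 3→4:
  ẍ = (ẋ'−ẋ)/dt = (-0.785291030−-0.669779518)/0.025894 = -4.460937
  θ̈ = (θ̇'−θ̇)/dt = (-1.940679953−-2.177573374)/0.025894 = 9.148583
  sinθ=-0.046312, cosθ=0.998927
  F = (M+m)·ẍ + m·l·cosθ·θ̈ − m·l·sinθ·θ̇² = -3.829273 + 0.919480 − -0.022095 = -2.887698
step 4→5:
  ẍ = (ẋ'−ẋ)/dt = (-1.352203911−-0.785291030)/0.025894 = -21.893600
  θ̈ = (θ̇'−θ̇)/dt = (-0.711035320−-1.940679953)/0.025894 = 47.487628
  sinθ=-0.102534, cosθ=0.994730
  F = (M+m)·ẍ + m·l·cosθ·θ̈ − m·l·sinθ·θ̇² = -18.793488 + 4.752699 − -0.038853 = -14.001936
step 5→6:
  ẍ = (ẋ'−ẋ)/dt = (-0.865515019−-1.352203911)/0.025894 = 18.795431
  θ̈ = (θ̇'−θ̇)/dt = (-1.899145770−-0.711035320)/0.025894 = -45.883620
  sinθ=-0.152370, cosθ=0.988323
  F = (M+m)·ẍ + m·l·cosθ·θ̈ − m·l·sinθ·θ̇² = 16.134017 + -4.562591 − -0.007751 = 11.579176
step 6→7:
  ẍ = (ẋ'−ẋ)/dt = (-0.248009273−-0.865515019)/0.025894 = 23.847445
  θ̈ = (θ̇'−θ̇)/dt = (-3.389179204−-1.899145770)/0.025894 = -57.543579
  sinθ=-0.170540, cosθ=0.985351
  F = (M+m)·ẍ + m·l·cosθ·θ̈ − m·l·sinθ·θ̇² = 20.470671 + -5.704828 − -0.061887 = 14.827730
step 7→8:
  ẍ = (ẋ'−ẋ)/dt = (-0.664558858−-0.248009273)/0.025894 = -16.086722
  θ̈ = (θ̇'−θ̇)/dt = (-2.587017021−-3.389179204)/0.025894 = 30.978689
  sinθ=-0.218770, cosθ=0.975776
  F = (M+m)·ẍ + m·l·cosθ·θ̈ − m·l·sinθ·θ̇² = -13.808858 + 3.041362 − -0.252832 = -10.514664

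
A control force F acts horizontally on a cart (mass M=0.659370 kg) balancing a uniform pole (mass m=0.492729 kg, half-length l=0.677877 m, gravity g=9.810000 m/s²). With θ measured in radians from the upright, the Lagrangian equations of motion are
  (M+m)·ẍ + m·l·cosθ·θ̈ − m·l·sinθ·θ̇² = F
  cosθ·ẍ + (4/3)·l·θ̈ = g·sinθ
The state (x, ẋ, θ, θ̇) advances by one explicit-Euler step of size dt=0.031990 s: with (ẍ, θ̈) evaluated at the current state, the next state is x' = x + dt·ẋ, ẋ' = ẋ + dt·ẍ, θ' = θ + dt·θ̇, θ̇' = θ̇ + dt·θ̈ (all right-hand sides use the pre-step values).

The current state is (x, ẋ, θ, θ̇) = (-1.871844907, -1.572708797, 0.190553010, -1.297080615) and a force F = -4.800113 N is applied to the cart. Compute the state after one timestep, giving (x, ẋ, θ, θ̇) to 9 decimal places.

(-1.922155861, -1.788487360, 0.149059401, -0.996902966)

sinθ=0.189401924, cosθ=0.981899644
temp = (F + m·l·θ̇²·sinθ)/(M+m) = (-4.800113 + 0.106433256)/1.152099 = -4.074024667
θ̈ = (g·sinθ − cosθ·temp)/(l·(4/3 − m·cos²θ/(M+m))) = 9.383483874
ẍ = temp − m·l·θ̈·cosθ/(M+m) = -6.745187956
Euler: x'=-1.871844907+0.031990·-1.572708797=-1.922155861, ẋ'=-1.572708797+0.031990·-6.745187956=-1.788487360
       θ'=0.190553010+0.031990·-1.297080615=0.149059401, θ̇'=-1.297080615+0.031990·9.383483874=-0.996902966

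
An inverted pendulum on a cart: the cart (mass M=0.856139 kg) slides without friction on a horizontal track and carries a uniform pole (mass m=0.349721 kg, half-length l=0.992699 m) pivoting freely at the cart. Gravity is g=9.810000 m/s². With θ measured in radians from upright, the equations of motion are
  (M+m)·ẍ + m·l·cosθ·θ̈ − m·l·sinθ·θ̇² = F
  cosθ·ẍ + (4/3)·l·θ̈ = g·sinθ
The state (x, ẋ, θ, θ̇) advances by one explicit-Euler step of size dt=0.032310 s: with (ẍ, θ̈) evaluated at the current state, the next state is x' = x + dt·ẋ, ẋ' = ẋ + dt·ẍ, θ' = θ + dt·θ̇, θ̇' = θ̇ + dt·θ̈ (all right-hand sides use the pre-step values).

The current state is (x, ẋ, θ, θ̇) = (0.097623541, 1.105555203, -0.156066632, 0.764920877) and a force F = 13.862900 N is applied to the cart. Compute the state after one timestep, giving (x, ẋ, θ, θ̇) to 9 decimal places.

(0.133344030, 1.589450671, -0.131352038, 0.366551758)

sinθ=-0.155433856, cosθ=0.987846302
temp = (F + m·l·θ̇²·sinθ)/(M+m) = (13.862900 + -0.031573152)/1.205860 = 11.470093417
θ̈ = (g·sinθ − cosθ·temp)/(l·(4/3 − m·cos²θ/(M+m))) = -12.329592037
ẍ = temp − m·l·θ̈·cosθ/(M+m) = 14.976647099
Euler: x'=0.097623541+0.032310·1.105555203=0.133344030, ẋ'=1.105555203+0.032310·14.976647099=1.589450671
       θ'=-0.156066632+0.032310·0.764920877=-0.131352038, θ̇'=0.764920877+0.032310·-12.329592037=0.366551758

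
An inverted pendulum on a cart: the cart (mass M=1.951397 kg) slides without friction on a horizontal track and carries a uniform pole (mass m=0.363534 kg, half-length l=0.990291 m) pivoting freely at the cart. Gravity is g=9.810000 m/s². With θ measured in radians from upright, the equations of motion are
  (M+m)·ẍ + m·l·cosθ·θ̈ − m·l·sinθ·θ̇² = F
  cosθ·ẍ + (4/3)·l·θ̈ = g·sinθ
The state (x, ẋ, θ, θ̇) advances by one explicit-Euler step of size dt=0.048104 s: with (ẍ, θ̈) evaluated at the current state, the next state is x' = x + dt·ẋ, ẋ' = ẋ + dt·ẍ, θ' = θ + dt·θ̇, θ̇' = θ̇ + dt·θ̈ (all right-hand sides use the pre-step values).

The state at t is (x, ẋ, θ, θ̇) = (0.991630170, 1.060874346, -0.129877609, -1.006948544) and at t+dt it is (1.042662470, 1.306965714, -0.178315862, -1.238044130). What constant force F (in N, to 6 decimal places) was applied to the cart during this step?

ẍ = (ẋ'−ẋ)/dt = (1.306965714−1.060874346)/0.048104 = 5.115819
θ̈ = (θ̇'−θ̇)/dt = (-1.238044130−-1.006948544)/0.048104 = -4.804083
sinθ=-0.129513, cosθ=0.991578
F = (M+m)·ẍ + m·l·cosθ·θ̈ − m·l·sinθ·θ̇² = 11.842768 + -1.714925 − -0.047275 = 10.175119

F = 10.175119 N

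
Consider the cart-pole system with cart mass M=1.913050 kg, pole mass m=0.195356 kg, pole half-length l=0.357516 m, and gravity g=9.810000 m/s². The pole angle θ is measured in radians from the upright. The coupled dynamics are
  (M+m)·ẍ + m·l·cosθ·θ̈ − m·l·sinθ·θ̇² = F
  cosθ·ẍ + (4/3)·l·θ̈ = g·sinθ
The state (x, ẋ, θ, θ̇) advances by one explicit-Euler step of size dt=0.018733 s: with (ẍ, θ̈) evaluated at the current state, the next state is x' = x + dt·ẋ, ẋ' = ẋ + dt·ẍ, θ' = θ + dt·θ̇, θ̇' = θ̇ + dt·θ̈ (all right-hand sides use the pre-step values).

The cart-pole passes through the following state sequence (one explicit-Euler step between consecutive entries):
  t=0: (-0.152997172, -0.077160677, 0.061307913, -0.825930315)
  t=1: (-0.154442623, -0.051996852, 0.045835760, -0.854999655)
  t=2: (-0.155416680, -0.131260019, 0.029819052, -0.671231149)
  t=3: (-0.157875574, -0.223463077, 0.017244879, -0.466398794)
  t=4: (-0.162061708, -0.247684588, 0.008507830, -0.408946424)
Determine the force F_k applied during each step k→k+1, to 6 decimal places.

F_0 = 2.721102 N
F_1 = -8.239007 N
F_2 = -9.615082 N
F_3 = -2.512232 N

step 0→1:
  ẍ = (ẋ'−ẋ)/dt = (-0.051996852−-0.077160677)/0.018733 = 1.343289
  θ̈ = (θ̇'−θ̇)/dt = (-0.854999655−-0.825930315)/0.018733 = -1.551772
  sinθ=0.061270, cosθ=0.998121
  F = (M+m)·ẍ + m·l·cosθ·θ̈ − m·l·sinθ·θ̇² = 2.832198 + -0.108177 − 0.002919 = 2.721102
step 1→2:
  ẍ = (ẋ'−ẋ)/dt = (-0.131260019−-0.051996852)/0.018733 = -4.231205
  θ̈ = (θ̇'−θ̇)/dt = (-0.671231149−-0.854999655)/0.018733 = 9.809881
  sinθ=0.045820, cosθ=0.998950
  F = (M+m)·ẍ + m·l·cosθ·θ̈ − m·l·sinθ·θ̇² = -8.921099 + 0.684431 − 0.002339 = -8.239007
step 2→3:
  ẍ = (ẋ'−ẋ)/dt = (-0.223463077−-0.131260019)/0.018733 = -4.921959
  θ̈ = (θ̇'−θ̇)/dt = (-0.466398794−-0.671231149)/0.018733 = 10.934306
  sinθ=0.029815, cosθ=0.999555
  F = (M+m)·ẍ + m·l·cosθ·θ̈ − m·l·sinθ·θ̇² = -10.377488 + 0.763344 − 0.000938 = -9.615082
step 3→4:
  ẍ = (ẋ'−ẋ)/dt = (-0.247684588−-0.223463077)/0.018733 = -1.292986
  θ̈ = (θ̇'−θ̇)/dt = (-0.408946424−-0.466398794)/0.018733 = 3.066907
  sinθ=0.017244, cosθ=0.999851
  F = (M+m)·ẍ + m·l·cosθ·θ̈ − m·l·sinθ·θ̇² = -2.726140 + 0.214170 − 0.000262 = -2.512232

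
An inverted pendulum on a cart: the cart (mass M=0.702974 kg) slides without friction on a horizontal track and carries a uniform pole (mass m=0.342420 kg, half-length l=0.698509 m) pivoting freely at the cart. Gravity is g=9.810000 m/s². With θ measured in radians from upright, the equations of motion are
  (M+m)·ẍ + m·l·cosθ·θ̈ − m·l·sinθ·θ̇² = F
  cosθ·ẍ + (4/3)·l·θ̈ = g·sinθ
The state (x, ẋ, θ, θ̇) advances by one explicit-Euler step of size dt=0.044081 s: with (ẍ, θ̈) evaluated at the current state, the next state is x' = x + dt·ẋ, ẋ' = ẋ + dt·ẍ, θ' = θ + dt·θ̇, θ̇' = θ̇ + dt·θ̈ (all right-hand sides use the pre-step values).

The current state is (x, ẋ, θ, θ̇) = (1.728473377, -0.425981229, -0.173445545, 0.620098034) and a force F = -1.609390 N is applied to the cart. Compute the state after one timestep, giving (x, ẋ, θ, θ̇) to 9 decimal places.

(1.709695698, -0.492250036, -0.146111004, 0.610054659)

sinθ=-0.172577215, cosθ=0.984995992
temp = (F + m·l·θ̇²·sinθ)/(M+m) = (-1.609390 + -0.015872133)/1.045394 = -1.554688599
θ̈ = (g·sinθ − cosθ·temp)/(l·(4/3 − m·cos²θ/(M+m))) = -0.227839102
ẍ = temp − m·l·θ̈·cosθ/(M+m) = -1.503341744
Euler: x'=1.728473377+0.044081·-0.425981229=1.709695698, ẋ'=-0.425981229+0.044081·-1.503341744=-0.492250036
       θ'=-0.173445545+0.044081·0.620098034=-0.146111004, θ̇'=0.620098034+0.044081·-0.227839102=0.610054659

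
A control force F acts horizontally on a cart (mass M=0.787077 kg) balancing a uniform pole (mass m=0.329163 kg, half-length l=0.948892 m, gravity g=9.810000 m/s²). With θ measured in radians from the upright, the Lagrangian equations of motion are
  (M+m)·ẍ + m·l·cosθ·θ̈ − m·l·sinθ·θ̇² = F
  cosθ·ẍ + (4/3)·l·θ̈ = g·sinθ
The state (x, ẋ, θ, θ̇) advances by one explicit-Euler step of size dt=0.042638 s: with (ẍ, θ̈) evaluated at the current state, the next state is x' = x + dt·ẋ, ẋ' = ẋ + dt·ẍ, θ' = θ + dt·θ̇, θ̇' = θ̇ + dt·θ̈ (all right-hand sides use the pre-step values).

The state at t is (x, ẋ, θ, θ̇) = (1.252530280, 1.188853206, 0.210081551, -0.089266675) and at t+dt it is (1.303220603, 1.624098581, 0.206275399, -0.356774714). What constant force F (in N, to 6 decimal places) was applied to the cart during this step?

ẍ = (ẋ'−ẋ)/dt = (1.624098581−1.188853206)/0.042638 = 10.207922
θ̈ = (θ̇'−θ̇)/dt = (-0.356774714−-0.089266675)/0.042638 = -6.273935
sinθ=0.208540, cosθ=0.978014
F = (M+m)·ẍ + m·l·cosθ·θ̈ − m·l·sinθ·θ̇² = 11.394491 + -1.916518 − 0.000519 = 9.477454

F = 9.477454 N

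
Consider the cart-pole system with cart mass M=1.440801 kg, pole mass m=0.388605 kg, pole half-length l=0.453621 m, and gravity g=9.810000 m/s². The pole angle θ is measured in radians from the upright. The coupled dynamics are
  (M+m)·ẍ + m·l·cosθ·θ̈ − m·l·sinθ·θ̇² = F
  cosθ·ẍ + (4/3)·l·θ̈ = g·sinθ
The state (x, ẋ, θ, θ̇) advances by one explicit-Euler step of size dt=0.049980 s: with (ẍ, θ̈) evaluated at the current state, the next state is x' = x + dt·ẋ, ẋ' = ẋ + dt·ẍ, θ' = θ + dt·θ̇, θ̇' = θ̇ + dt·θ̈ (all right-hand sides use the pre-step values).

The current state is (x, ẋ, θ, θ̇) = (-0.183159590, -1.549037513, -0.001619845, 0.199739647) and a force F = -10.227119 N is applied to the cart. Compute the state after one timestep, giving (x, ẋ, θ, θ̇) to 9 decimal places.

sinθ=-0.001619844, cosθ=0.999998688
temp = (F + m·l·θ̇²·sinθ)/(M+m) = (-10.227119 + -0.000011392)/1.829406 = -5.590410435
θ̈ = (g·sinθ − cosθ·temp)/(l·(4/3 − m·cos²θ/(M+m))) = 10.963318500
ẍ = temp − m·l·θ̈·cosθ/(M+m) = -6.646821394
Euler: x'=-0.183159590+0.049980·-1.549037513=-0.260580485, ẋ'=-1.549037513+0.049980·-6.646821394=-1.881245646
       θ'=-0.001619845+0.049980·0.199739647=0.008363143, θ̇'=0.199739647+0.049980·10.963318500=0.747686306

(-0.260580485, -1.881245646, 0.008363143, 0.747686306)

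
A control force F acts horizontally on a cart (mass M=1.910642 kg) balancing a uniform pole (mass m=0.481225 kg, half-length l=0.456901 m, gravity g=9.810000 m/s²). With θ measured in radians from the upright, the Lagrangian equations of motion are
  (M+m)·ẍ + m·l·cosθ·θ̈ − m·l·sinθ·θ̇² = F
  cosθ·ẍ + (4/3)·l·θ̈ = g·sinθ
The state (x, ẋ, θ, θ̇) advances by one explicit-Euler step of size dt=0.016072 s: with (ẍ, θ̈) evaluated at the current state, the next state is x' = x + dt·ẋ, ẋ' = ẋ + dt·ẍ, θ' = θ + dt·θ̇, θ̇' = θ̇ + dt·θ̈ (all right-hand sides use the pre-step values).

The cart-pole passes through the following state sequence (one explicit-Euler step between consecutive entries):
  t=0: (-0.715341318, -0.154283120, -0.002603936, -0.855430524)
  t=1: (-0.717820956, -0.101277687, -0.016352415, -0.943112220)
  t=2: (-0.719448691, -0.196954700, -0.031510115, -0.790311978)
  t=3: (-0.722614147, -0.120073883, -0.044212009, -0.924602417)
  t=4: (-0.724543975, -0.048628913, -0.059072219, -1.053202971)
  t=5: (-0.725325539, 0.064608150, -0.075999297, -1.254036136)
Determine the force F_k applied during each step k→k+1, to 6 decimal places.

F_0 = 6.689272 N
F_1 = -12.145549 N
F_2 = 9.609641 N
F_3 = 8.883296 N
F_4 = 14.123868 N

step 0→1:
  ẍ = (ẋ'−ẋ)/dt = (-0.101277687−-0.154283120)/0.016072 = 3.297999
  θ̈ = (θ̇'−θ̇)/dt = (-0.943112220−-0.855430524)/0.016072 = -5.455556
  sinθ=-0.002604, cosθ=0.999997
  F = (M+m)·ẍ + m·l·cosθ·θ̈ − m·l·sinθ·θ̇² = 7.888374 + -1.199521 − -0.000419 = 6.689272
step 1→2:
  ẍ = (ẋ'−ẋ)/dt = (-0.196954700−-0.101277687)/0.016072 = -5.953025
  θ̈ = (θ̇'−θ̇)/dt = (-0.790311978−-0.943112220)/0.016072 = 9.507233
  sinθ=-0.016352, cosθ=0.999866
  F = (M+m)·ẍ + m·l·cosθ·θ̈ − m·l·sinθ·θ̇² = -14.238843 + 2.090097 − -0.003198 = -12.145549
step 2→3:
  ẍ = (ẋ'−ẋ)/dt = (-0.120073883−-0.196954700)/0.016072 = 4.783525
  θ̈ = (θ̇'−θ̇)/dt = (-0.924602417−-0.790311978)/0.016072 = -8.355552
  sinθ=-0.031505, cosθ=0.999504
  F = (M+m)·ẍ + m·l·cosθ·θ̈ − m·l·sinθ·θ̇² = 11.441556 + -1.836242 − -0.004327 = 9.609641
step 3→4:
  ẍ = (ẋ'−ẋ)/dt = (-0.048628913−-0.120073883)/0.016072 = 4.445307
  θ̈ = (θ̇'−θ̇)/dt = (-1.053202971−-0.924602417)/0.016072 = -8.001528
  sinθ=-0.044198, cosθ=0.999023
  F = (M+m)·ẍ + m·l·cosθ·θ̈ − m·l·sinθ·θ̇² = 10.632583 + -1.757594 − -0.008308 = 8.883296
step 4→5:
  ẍ = (ẋ'−ẋ)/dt = (0.064608150−-0.048628913)/0.016072 = 7.045611
  θ̈ = (θ̇'−θ̇)/dt = (-1.254036136−-1.053202971)/0.016072 = -12.495842
  sinθ=-0.059038, cosθ=0.998256
  F = (M+m)·ẍ + m·l·cosθ·θ̈ − m·l·sinθ·θ̇² = 16.852165 + -2.742696 − -0.014399 = 14.123868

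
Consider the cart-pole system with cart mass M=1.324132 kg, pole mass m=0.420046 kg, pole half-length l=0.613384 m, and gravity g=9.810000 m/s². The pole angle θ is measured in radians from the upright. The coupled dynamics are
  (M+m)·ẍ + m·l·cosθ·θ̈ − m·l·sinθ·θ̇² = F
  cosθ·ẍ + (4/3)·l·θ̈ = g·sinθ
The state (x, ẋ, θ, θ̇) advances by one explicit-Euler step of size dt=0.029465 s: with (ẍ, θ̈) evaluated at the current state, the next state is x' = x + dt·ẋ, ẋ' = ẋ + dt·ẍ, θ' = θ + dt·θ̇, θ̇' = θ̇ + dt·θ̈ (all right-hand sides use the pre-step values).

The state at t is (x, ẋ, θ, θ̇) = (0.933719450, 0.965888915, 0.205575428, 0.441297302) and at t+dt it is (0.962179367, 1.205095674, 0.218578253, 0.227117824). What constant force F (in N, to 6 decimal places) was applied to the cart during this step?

ẍ = (ẋ'−ẋ)/dt = (1.205095674−0.965888915)/0.029465 = 8.118336
θ̈ = (θ̇'−θ̇)/dt = (0.227117824−0.441297302)/0.029465 = -7.268945
sinθ=0.204131, cosθ=0.978944
F = (M+m)·ẍ + m·l·cosθ·θ̈ − m·l·sinθ·θ̇² = 14.159822 + -1.833405 − 0.010242 = 12.316175

F = 12.316175 N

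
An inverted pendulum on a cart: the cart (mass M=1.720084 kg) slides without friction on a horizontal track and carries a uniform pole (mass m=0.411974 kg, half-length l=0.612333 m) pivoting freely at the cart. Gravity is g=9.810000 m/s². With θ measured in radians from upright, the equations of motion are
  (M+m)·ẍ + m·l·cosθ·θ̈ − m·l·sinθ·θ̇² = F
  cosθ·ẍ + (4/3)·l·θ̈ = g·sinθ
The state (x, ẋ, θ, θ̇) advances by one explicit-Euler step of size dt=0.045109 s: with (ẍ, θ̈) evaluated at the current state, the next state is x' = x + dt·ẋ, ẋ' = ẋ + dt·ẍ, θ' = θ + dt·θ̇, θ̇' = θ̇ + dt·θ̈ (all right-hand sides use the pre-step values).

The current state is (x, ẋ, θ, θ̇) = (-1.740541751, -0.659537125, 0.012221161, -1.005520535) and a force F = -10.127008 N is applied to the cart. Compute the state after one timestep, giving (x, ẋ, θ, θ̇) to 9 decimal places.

sinθ=0.012220857, cosθ=0.999925323
temp = (F + m·l·θ̇²·sinθ)/(M+m) = (-10.127008 + 0.003117030)/2.132058 = -4.748412552
θ̈ = (g·sinθ − cosθ·temp)/(l·(4/3 − m·cos²θ/(M+m))) = 6.972718182
ẍ = temp − m·l·θ̈·cosθ/(M+m) = -5.573363523
Euler: x'=-1.740541751+0.045109·-0.659537125=-1.770292811, ẋ'=-0.659537125+0.045109·-5.573363523=-0.910945980
       θ'=0.012221161+0.045109·-1.005520535=-0.033136865, θ̇'=-1.005520535+0.045109·6.972718182=-0.690988191

(-1.770292811, -0.910945980, -0.033136865, -0.690988191)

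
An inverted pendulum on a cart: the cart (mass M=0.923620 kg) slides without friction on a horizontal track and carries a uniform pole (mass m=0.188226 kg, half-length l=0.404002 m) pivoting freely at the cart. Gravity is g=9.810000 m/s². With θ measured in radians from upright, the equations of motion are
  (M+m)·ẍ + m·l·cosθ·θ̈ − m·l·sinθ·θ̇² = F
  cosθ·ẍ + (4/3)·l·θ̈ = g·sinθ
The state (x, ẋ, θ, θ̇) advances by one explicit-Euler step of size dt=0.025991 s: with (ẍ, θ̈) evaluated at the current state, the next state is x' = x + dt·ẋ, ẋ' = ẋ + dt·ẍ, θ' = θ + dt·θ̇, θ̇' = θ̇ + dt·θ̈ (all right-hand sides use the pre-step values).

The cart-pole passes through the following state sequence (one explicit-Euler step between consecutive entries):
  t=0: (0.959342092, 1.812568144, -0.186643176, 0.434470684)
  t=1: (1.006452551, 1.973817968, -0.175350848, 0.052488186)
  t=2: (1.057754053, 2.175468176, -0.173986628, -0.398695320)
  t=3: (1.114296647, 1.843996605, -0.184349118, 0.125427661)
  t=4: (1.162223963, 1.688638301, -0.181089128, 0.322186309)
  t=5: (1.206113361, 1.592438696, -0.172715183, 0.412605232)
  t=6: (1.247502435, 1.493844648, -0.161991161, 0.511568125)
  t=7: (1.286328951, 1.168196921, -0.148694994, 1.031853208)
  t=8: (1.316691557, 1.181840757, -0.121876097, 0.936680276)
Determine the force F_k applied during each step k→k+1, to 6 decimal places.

F_0 = 5.802444 N
F_1 = 7.326436 N
F_2 = -12.667325 N
F_3 = -6.079800 N
F_4 = -3.853597 N
F_5 = -3.930208 N
F_6 = -12.425081 N
F_7 = 0.320271 N

step 0→1:
  ẍ = (ẋ'−ẋ)/dt = (1.973817968−1.812568144)/0.025991 = 6.204064
  θ̈ = (θ̇'−θ̇)/dt = (0.052488186−0.434470684)/0.025991 = -14.696722
  sinθ=-0.185561, cosθ=0.982633
  F = (M+m)·ẍ + m·l·cosθ·θ̈ − m·l·sinθ·θ̇² = 6.897964 + -1.098183 − -0.002664 = 5.802444
step 1→2:
  ẍ = (ẋ'−ẋ)/dt = (2.175468176−1.973817968)/0.025991 = 7.758463
  θ̈ = (θ̇'−θ̇)/dt = (-0.398695320−0.052488186)/0.025991 = -17.359221
  sinθ=-0.174454, cosθ=0.984665
  F = (M+m)·ẍ + m·l·cosθ·θ̈ − m·l·sinθ·θ̇² = 8.626216 + -1.299816 − -0.000037 = 7.326436
step 2→3:
  ẍ = (ẋ'−ẋ)/dt = (1.843996605−2.175468176)/0.025991 = -12.753321
  θ̈ = (θ̇'−θ̇)/dt = (0.125427661−-0.398695320)/0.025991 = 20.165557
  sinθ=-0.173110, cosθ=0.984902
  F = (M+m)·ẍ + m·l·cosθ·θ̈ − m·l·sinθ·θ̇² = -14.179729 + 1.510312 − -0.002093 = -12.667325
step 3→4:
  ẍ = (ẋ'−ẋ)/dt = (1.688638301−1.843996605)/0.025991 = -5.977389
  θ̈ = (θ̇'−θ̇)/dt = (0.322186309−0.125427661)/0.025991 = 7.570261
  sinθ=-0.183307, cosθ=0.983056
  F = (M+m)·ẍ + m·l·cosθ·θ̈ − m·l·sinθ·θ̇² = -6.645935 + 0.565916 − -0.000219 = -6.079800
step 4→5:
  ẍ = (ẋ'−ẋ)/dt = (1.592438696−1.688638301)/0.025991 = -3.701266
  θ̈ = (θ̇'−θ̇)/dt = (0.412605232−0.322186309)/0.025991 = 3.478855
  sinθ=-0.180101, cosθ=0.983648
  F = (M+m)·ẍ + m·l·cosθ·θ̈ − m·l·sinθ·θ̇² = -4.115238 + 0.260219 − -0.001422 = -3.853597
step 5→6:
  ẍ = (ẋ'−ẋ)/dt = (1.493844648−1.592438696)/0.025991 = -3.793392
  θ̈ = (θ̇'−θ̇)/dt = (0.511568125−0.412605232)/0.025991 = 3.807583
  sinθ=-0.171858, cosθ=0.985122
  F = (M+m)·ẍ + m·l·cosθ·θ̈ − m·l·sinθ·θ̇² = -4.217668 + 0.285235 − -0.002225 = -3.930208
step 6→7:
  ẍ = (ẋ'−ẋ)/dt = (1.168196921−1.493844648)/0.025991 = -12.529250
  θ̈ = (θ̇'−θ̇)/dt = (1.031853208−0.511568125)/0.025991 = 20.017894
  sinθ=-0.161284, cosθ=0.986908
  F = (M+m)·ẍ + m·l·cosθ·θ̈ − m·l·sinθ·θ̇² = -13.930596 + 1.502305 − -0.003210 = -12.425081
step 7→8:
  ẍ = (ẋ'−ẋ)/dt = (1.181840757−1.168196921)/0.025991 = 0.524945
  θ̈ = (θ̇'−θ̇)/dt = (0.936680276−1.031853208)/0.025991 = -3.661765
  sinθ=-0.148148, cosθ=0.988965
  F = (M+m)·ẍ + m·l·cosθ·θ̈ − m·l·sinθ·θ̇² = 0.583658 + -0.275381 − -0.011995 = 0.320271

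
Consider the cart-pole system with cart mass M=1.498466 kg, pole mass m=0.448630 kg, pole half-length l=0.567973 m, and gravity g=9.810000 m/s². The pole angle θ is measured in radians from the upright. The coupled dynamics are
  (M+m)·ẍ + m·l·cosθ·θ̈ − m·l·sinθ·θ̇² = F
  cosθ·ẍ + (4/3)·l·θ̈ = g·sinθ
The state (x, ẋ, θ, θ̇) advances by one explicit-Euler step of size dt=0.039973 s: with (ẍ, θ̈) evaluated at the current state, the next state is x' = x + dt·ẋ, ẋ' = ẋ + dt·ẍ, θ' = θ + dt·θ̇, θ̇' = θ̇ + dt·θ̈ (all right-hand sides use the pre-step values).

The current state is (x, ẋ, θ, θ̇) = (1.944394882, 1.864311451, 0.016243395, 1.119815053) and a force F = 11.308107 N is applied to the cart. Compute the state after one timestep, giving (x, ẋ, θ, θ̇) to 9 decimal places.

sinθ=0.016242681, cosθ=0.999868079
temp = (F + m·l·θ̇²·sinθ)/(M+m) = (11.308107 + 0.005189988)/1.947096 = 5.810343705
θ̈ = (g·sinθ − cosθ·temp)/(l·(4/3 − m·cos²θ/(M+m))) = -9.019232792
ẍ = temp − m·l·θ̈·cosθ/(M+m) = 6.990503834
Euler: x'=1.944394882+0.039973·1.864311451=2.018917004, ẋ'=1.864311451+0.039973·6.990503834=2.143742861
       θ'=0.016243395+0.039973·1.119815053=0.061005762, θ̇'=1.119815053+0.039973·-9.019232792=0.759289261

(2.018917004, 2.143742861, 0.061005762, 0.759289261)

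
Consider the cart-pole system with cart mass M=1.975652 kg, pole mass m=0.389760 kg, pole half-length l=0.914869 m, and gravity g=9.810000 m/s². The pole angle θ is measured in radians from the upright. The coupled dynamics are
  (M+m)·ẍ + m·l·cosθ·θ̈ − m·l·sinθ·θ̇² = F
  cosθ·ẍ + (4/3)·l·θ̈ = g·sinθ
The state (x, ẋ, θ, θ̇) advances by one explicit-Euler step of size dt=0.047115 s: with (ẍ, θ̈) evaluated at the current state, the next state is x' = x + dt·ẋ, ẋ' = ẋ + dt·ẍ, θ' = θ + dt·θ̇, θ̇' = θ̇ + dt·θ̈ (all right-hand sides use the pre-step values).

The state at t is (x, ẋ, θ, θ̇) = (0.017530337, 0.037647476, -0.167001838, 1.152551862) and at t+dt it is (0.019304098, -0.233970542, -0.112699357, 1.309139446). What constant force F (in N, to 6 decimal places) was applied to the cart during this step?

F = -12.389255 N

ẍ = (ẋ'−ẋ)/dt = (-0.233970542−0.037647476)/0.047115 = -5.765001
θ̈ = (θ̇'−θ̇)/dt = (1.309139446−1.152551862)/0.047115 = 3.323519
sinθ=-0.166227, cosθ=0.986088
F = (M+m)·ẍ + m·l·cosθ·θ̈ − m·l·sinθ·θ̇² = -13.636602 + 1.168611 − -0.078737 = -12.389255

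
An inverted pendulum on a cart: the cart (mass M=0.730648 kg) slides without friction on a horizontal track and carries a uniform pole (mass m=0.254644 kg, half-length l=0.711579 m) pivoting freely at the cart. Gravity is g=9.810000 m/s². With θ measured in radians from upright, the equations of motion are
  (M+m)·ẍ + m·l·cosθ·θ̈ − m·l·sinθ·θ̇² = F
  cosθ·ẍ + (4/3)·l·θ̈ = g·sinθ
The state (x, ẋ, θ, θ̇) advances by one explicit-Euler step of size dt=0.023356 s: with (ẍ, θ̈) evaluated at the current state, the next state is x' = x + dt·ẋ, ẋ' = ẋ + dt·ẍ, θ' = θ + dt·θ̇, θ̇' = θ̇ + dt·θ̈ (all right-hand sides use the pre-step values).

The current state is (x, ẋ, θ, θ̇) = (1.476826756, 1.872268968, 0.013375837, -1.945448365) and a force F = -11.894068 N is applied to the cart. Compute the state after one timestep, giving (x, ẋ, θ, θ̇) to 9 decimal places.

sinθ=0.013375438, cosθ=0.999910545
temp = (F + m·l·θ̇²·sinθ)/(M+m) = (-11.894068 + 0.009172844)/0.985292 = -12.062307576
θ̈ = (g·sinθ − cosθ·temp)/(l·(4/3 − m·cos²θ/(M+m))) = 15.939900885
ẍ = temp − m·l·θ̈·cosθ/(M+m) = -14.993459837
Euler: x'=1.476826756+0.023356·1.872268968=1.520555470, ẋ'=1.872268968+0.023356·-14.993459837=1.522081720
       θ'=0.013375837+0.023356·-1.945448365=-0.032062055, θ̇'=-1.945448365+0.023356·15.939900885=-1.573156040

(1.520555470, 1.522081720, -0.032062055, -1.573156040)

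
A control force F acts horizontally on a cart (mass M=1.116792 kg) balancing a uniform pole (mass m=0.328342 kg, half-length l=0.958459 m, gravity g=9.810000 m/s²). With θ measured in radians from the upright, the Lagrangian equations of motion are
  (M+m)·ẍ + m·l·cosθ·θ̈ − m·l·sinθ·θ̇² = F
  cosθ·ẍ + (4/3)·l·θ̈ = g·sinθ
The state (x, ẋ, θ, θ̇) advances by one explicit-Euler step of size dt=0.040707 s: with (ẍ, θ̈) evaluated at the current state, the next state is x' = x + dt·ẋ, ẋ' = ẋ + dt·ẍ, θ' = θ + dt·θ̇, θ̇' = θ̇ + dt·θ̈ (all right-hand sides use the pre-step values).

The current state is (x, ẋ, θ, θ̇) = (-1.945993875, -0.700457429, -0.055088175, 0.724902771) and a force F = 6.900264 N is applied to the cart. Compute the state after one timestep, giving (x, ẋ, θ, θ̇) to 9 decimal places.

(-1.974507396, -0.462112129, -0.025579558, 0.521473658)

sinθ=-0.055060316, cosθ=0.998483030
temp = (F + m·l·θ̇²·sinθ)/(M+m) = (6.900264 + -0.009105383)/1.445134 = 4.768525699
θ̈ = (g·sinθ − cosθ·temp)/(l·(4/3 − m·cos²θ/(M+m))) = -4.997398806
ẍ = temp − m·l·θ̈·cosθ/(M+m) = 5.855142853
Euler: x'=-1.945993875+0.040707·-0.700457429=-1.974507396, ẋ'=-0.700457429+0.040707·5.855142853=-0.462112129
       θ'=-0.055088175+0.040707·0.724902771=-0.025579558, θ̇'=0.724902771+0.040707·-4.997398806=0.521473658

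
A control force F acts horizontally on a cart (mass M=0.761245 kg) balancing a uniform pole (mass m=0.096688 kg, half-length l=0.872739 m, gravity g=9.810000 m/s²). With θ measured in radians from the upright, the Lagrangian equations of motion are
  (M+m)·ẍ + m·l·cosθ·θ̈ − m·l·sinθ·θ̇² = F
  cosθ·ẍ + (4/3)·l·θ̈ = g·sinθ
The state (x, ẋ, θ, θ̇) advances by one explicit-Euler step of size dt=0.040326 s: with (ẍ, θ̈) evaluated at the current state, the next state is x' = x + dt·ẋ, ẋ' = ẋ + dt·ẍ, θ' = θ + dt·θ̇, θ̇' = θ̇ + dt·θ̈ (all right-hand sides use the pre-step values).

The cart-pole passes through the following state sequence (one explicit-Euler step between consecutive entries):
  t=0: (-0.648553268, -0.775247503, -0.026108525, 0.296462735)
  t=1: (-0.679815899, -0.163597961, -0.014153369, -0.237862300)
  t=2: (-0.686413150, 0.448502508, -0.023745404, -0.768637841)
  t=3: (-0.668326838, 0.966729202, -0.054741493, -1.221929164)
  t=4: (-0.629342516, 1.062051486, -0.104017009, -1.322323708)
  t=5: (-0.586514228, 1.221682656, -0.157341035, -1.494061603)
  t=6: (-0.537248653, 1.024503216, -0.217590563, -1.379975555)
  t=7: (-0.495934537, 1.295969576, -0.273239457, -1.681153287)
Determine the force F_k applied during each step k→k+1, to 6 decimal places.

F_0 = 11.895287 N
F_1 = 11.911912 N
F_2 = 10.078164 N
F_3 = 1.825105 N
F_4 = 3.054038 N
F_5 = -3.929685 N
F_6 = 5.194756 N

step 0→1:
  ẍ = (ẋ'−ẋ)/dt = (-0.163597961−-0.775247503)/0.040326 = 15.167622
  θ̈ = (θ̇'−θ̇)/dt = (-0.237862300−0.296462735)/0.040326 = -13.250137
  sinθ=-0.026106, cosθ=0.999659
  F = (M+m)·ẍ + m·l·cosθ·θ̈ − m·l·sinθ·θ̇² = 13.012804 + -1.117710 − -0.000194 = 11.895287
step 1→2:
  ẍ = (ẋ'−ẋ)/dt = (0.448502508−-0.163597961)/0.040326 = 15.178804
  θ̈ = (θ̇'−θ̇)/dt = (-0.768637841−-0.237862300)/0.040326 = -13.162117
  sinθ=-0.014153, cosθ=0.999900
  F = (M+m)·ẍ + m·l·cosθ·θ̈ − m·l·sinθ·θ̇² = 13.022397 + -1.110553 − -0.000068 = 11.911912
step 2→3:
  ẍ = (ẋ'−ẋ)/dt = (0.966729202−0.448502508)/0.040326 = 12.850932
  θ̈ = (θ̇'−θ̇)/dt = (-1.221929164−-0.768637841)/0.040326 = -11.240672
  sinθ=-0.023743, cosθ=0.999718
  F = (M+m)·ẍ + m·l·cosθ·θ̈ − m·l·sinθ·θ̇² = 11.025239 + -0.948259 − -0.001184 = 10.078164
step 3→4:
  ẍ = (ẋ'−ẋ)/dt = (1.062051486−0.966729202)/0.040326 = 2.363792
  θ̈ = (θ̇'−θ̇)/dt = (-1.322323708−-1.221929164)/0.040326 = -2.489574
  sinθ=-0.054714, cosθ=0.998502
  F = (M+m)·ẍ + m·l·cosθ·θ̈ − m·l·sinθ·θ̇² = 2.027975 + -0.209764 − -0.006894 = 1.825105
step 4→5:
  ẍ = (ẋ'−ẋ)/dt = (1.221682656−1.062051486)/0.040326 = 3.958517
  θ̈ = (θ̇'−θ̇)/dt = (-1.494061603−-1.322323708)/0.040326 = -4.258739
  sinθ=-0.103830, cosθ=0.994595
  F = (M+m)·ẍ + m·l·cosθ·θ̈ − m·l·sinθ·θ̇² = 3.396143 + -0.357424 − -0.015320 = 3.054038
step 5→6:
  ẍ = (ẋ'−ẋ)/dt = (1.024503216−1.221682656)/0.040326 = -4.889635
  θ̈ = (θ̇'−θ̇)/dt = (-1.379975555−-1.494061603)/0.040326 = 2.829094
  sinθ=-0.156693, cosθ=0.987647
  F = (M+m)·ẍ + m·l·cosθ·θ̈ − m·l·sinθ·θ̇² = -4.194980 + 0.235780 − -0.029515 = -3.929685
step 6→7:
  ẍ = (ẋ'−ẋ)/dt = (1.295969576−1.024503216)/0.040326 = 6.731795
  θ̈ = (θ̇'−θ̇)/dt = (-1.681153287−-1.379975555)/0.040326 = -7.468574
  sinθ=-0.215878, cosθ=0.976420
  F = (M+m)·ẍ + m·l·cosθ·θ̈ − m·l·sinθ·θ̇² = 5.775429 + -0.615363 − -0.034690 = 5.194756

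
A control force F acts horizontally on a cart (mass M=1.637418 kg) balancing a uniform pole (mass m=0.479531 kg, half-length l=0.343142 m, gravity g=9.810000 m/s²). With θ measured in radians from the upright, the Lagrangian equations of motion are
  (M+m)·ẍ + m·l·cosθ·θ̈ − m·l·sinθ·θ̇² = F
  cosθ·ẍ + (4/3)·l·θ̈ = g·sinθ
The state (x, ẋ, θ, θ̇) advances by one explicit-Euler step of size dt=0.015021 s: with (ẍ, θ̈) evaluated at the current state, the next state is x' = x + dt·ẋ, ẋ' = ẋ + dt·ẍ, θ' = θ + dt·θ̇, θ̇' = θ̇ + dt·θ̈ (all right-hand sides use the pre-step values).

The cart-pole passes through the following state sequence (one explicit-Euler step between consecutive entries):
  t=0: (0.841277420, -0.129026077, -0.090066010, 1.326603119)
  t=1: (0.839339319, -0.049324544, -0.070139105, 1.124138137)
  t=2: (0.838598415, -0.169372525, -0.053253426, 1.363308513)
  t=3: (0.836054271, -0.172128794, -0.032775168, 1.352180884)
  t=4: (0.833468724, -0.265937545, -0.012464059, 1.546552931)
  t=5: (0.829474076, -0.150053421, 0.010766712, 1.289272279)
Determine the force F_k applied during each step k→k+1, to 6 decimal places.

step 0→1:
  ẍ = (ẋ'−ẋ)/dt = (-0.049324544−-0.129026077)/0.015021 = 5.306007
  θ̈ = (θ̇'−θ̇)/dt = (1.124138137−1.326603119)/0.015021 = -13.478795
  sinθ=-0.089944, cosθ=0.995947
  F = (M+m)·ẍ + m·l·cosθ·θ̈ − m·l·sinθ·θ̇² = 11.232546 + -2.208909 − -0.026046 = 9.049684
step 1→2:
  ẍ = (ẋ'−ẋ)/dt = (-0.169372525−-0.049324544)/0.015021 = -7.992010
  θ̈ = (θ̇'−θ̇)/dt = (1.363308513−1.124138137)/0.015021 = 15.922400
  sinθ=-0.070082, cosθ=0.997541
  F = (M+m)·ẍ + m·l·cosθ·θ̈ − m·l·sinθ·θ̇² = -16.918677 + 2.613545 − -0.014572 = -14.290560
step 2→3:
  ẍ = (ẋ'−ẋ)/dt = (-0.172128794−-0.169372525)/0.015021 = -0.183494
  θ̈ = (θ̇'−θ̇)/dt = (1.352180884−1.363308513)/0.015021 = -0.740805
  sinθ=-0.053228, cosθ=0.998582
  F = (M+m)·ẍ + m·l·cosθ·θ̈ − m·l·sinθ·θ̇² = -0.388448 + -0.121725 − -0.016279 = -0.493894
step 3→4:
  ẍ = (ẋ'−ẋ)/dt = (-0.265937545−-0.172128794)/0.015021 = -6.245174
  θ̈ = (θ̇'−θ̇)/dt = (1.546552931−1.352180884)/0.015021 = 12.940020
  sinθ=-0.032769, cosθ=0.999463
  F = (M+m)·ẍ + m·l·cosθ·θ̈ − m·l·sinθ·θ̇² = -13.220714 + 2.128101 − -0.009859 = -11.082754
step 4→5:
  ẍ = (ẋ'−ẋ)/dt = (-0.150053421−-0.265937545)/0.015021 = 7.714808
  θ̈ = (θ̇'−θ̇)/dt = (1.289272279−1.546552931)/0.015021 = -17.128064
  sinθ=-0.012464, cosθ=0.999922
  F = (M+m)·ẍ + m·l·cosθ·θ̈ − m·l·sinθ·θ̇² = 16.331854 + -2.818157 − -0.004905 = 13.518603

F_0 = 9.049684 N
F_1 = -14.290560 N
F_2 = -0.493894 N
F_3 = -11.082754 N
F_4 = 13.518603 N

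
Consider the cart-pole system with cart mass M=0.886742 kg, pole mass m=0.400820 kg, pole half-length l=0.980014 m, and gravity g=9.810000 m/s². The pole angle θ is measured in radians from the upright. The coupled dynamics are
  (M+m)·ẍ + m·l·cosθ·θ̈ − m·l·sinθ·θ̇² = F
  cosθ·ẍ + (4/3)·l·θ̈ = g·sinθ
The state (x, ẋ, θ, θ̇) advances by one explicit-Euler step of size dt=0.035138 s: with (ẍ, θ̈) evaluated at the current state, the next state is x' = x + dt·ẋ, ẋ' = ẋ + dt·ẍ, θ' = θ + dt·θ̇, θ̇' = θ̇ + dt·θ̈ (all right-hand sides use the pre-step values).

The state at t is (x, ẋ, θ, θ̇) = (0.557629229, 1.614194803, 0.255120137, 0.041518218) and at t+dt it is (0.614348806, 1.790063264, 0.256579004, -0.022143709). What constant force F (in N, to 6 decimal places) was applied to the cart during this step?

ẍ = (ẋ'−ẋ)/dt = (1.790063264−1.614194803)/0.035138 = 5.005079
θ̈ = (θ̇'−θ̇)/dt = (-0.022143709−0.041518218)/0.035138 = -1.811769
sinθ=0.252362, cosθ=0.967633
F = (M+m)·ẍ + m·l·cosθ·θ̈ − m·l·sinθ·θ̇² = 6.444349 + -0.688644 − 0.000171 = 5.755534

F = 5.755534 N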